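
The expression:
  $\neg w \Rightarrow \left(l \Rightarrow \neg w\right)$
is always true.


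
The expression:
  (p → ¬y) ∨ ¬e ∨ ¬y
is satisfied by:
  {p: False, e: False, y: False}
  {y: True, p: False, e: False}
  {e: True, p: False, y: False}
  {y: True, e: True, p: False}
  {p: True, y: False, e: False}
  {y: True, p: True, e: False}
  {e: True, p: True, y: False}


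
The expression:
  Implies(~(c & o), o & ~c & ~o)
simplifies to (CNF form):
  c & o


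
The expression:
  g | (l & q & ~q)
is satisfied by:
  {g: True}


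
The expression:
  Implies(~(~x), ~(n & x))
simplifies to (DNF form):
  ~n | ~x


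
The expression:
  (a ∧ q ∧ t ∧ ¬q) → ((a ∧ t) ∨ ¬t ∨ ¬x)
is always true.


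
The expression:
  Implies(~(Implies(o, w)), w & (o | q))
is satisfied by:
  {w: True, o: False}
  {o: False, w: False}
  {o: True, w: True}


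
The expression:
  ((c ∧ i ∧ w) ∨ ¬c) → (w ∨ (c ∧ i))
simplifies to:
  c ∨ w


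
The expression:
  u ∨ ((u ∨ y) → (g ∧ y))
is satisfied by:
  {g: True, u: True, y: False}
  {g: True, u: False, y: False}
  {u: True, g: False, y: False}
  {g: False, u: False, y: False}
  {y: True, g: True, u: True}
  {y: True, g: True, u: False}
  {y: True, u: True, g: False}


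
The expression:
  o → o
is always true.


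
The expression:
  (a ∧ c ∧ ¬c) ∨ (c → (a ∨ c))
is always true.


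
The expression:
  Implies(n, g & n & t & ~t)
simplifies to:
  ~n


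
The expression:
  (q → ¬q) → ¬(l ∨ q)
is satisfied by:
  {q: True, l: False}
  {l: False, q: False}
  {l: True, q: True}


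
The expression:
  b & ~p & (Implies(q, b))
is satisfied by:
  {b: True, p: False}


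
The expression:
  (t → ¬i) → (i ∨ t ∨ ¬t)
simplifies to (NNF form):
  True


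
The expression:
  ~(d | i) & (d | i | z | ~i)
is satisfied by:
  {d: False, i: False}


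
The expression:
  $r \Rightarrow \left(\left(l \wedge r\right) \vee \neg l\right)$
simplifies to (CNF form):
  $\text{True}$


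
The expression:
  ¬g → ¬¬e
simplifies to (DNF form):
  e ∨ g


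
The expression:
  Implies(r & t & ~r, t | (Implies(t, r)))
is always true.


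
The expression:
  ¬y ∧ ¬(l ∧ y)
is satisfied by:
  {y: False}


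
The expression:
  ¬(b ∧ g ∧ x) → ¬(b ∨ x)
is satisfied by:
  {g: True, b: False, x: False}
  {b: False, x: False, g: False}
  {x: True, g: True, b: True}


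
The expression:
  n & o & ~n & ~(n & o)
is never true.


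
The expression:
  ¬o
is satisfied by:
  {o: False}


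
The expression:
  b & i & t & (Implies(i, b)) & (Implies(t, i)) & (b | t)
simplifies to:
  b & i & t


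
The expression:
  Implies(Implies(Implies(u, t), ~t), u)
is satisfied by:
  {t: True, u: True}
  {t: True, u: False}
  {u: True, t: False}


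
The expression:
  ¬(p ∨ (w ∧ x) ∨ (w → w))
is never true.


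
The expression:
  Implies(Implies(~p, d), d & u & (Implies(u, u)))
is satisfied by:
  {u: True, p: False, d: False}
  {p: False, d: False, u: False}
  {d: True, u: True, p: False}
  {d: True, u: True, p: True}


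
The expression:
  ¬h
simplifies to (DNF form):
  ¬h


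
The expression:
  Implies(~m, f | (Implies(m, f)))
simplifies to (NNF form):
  True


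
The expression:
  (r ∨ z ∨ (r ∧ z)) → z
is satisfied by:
  {z: True, r: False}
  {r: False, z: False}
  {r: True, z: True}


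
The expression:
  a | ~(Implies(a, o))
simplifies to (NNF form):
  a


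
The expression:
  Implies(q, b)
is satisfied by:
  {b: True, q: False}
  {q: False, b: False}
  {q: True, b: True}


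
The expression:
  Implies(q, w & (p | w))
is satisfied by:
  {w: True, q: False}
  {q: False, w: False}
  {q: True, w: True}


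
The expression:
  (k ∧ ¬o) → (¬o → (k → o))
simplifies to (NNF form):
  o ∨ ¬k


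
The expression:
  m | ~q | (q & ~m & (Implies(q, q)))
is always true.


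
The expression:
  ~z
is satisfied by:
  {z: False}


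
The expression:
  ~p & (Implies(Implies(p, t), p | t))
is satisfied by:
  {t: True, p: False}


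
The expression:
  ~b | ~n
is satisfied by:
  {n: False, b: False}
  {b: True, n: False}
  {n: True, b: False}


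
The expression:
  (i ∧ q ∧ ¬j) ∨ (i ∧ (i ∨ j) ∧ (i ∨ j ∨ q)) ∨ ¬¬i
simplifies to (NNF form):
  i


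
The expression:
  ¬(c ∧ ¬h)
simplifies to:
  h ∨ ¬c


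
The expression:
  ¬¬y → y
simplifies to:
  True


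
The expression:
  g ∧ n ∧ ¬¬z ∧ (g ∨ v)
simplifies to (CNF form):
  g ∧ n ∧ z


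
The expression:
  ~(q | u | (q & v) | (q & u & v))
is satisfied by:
  {q: False, u: False}


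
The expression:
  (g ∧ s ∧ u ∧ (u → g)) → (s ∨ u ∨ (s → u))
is always true.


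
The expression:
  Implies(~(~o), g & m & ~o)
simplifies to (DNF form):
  ~o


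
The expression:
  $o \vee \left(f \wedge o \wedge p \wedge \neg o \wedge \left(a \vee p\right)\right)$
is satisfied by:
  {o: True}


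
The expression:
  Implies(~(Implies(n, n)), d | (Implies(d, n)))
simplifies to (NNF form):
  True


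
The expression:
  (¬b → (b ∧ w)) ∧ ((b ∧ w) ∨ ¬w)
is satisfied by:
  {b: True}


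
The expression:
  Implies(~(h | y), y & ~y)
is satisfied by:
  {y: True, h: True}
  {y: True, h: False}
  {h: True, y: False}


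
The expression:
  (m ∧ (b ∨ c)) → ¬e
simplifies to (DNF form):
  (¬b ∧ ¬c) ∨ ¬e ∨ ¬m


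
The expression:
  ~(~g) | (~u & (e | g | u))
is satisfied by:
  {g: True, e: True, u: False}
  {g: True, e: False, u: False}
  {g: True, u: True, e: True}
  {g: True, u: True, e: False}
  {e: True, u: False, g: False}


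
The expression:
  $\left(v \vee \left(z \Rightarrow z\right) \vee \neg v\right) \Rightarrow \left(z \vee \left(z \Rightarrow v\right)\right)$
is always true.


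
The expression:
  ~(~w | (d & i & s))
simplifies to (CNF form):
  w & (~d | ~i | ~s)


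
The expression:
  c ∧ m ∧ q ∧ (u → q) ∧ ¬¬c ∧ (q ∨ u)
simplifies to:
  c ∧ m ∧ q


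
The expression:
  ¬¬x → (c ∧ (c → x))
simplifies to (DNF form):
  c ∨ ¬x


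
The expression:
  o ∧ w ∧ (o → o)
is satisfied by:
  {w: True, o: True}


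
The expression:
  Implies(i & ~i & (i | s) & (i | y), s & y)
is always true.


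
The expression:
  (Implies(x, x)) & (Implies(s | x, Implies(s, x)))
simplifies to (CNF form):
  x | ~s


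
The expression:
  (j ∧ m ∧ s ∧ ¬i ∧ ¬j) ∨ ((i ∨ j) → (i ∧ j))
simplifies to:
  (i ∧ j) ∨ (¬i ∧ ¬j)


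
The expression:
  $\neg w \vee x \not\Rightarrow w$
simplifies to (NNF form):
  $\neg w$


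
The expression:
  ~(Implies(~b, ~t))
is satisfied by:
  {t: True, b: False}


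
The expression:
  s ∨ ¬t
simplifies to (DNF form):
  s ∨ ¬t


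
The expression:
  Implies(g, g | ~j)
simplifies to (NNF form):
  True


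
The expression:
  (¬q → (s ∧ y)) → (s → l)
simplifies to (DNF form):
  l ∨ (¬q ∧ ¬y) ∨ ¬s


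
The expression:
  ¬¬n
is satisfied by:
  {n: True}


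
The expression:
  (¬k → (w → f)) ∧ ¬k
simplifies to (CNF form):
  ¬k ∧ (f ∨ ¬w)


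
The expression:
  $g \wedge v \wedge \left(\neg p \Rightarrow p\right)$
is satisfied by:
  {p: True, g: True, v: True}


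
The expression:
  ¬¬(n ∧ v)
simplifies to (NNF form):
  n ∧ v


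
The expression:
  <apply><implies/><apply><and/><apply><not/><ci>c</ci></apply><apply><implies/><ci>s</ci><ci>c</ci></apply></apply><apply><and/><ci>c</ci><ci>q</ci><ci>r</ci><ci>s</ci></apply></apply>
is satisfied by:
  {c: True, s: True}
  {c: True, s: False}
  {s: True, c: False}


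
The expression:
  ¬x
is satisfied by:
  {x: False}


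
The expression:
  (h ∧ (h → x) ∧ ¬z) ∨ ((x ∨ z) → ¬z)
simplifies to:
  ¬z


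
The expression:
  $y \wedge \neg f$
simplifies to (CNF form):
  $y \wedge \neg f$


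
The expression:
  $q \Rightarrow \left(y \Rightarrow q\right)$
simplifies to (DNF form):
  $\text{True}$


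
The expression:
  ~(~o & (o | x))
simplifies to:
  o | ~x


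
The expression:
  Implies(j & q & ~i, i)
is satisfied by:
  {i: True, q: False, j: False}
  {q: False, j: False, i: False}
  {i: True, j: True, q: False}
  {j: True, q: False, i: False}
  {i: True, q: True, j: False}
  {q: True, i: False, j: False}
  {i: True, j: True, q: True}


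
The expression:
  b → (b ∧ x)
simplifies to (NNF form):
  x ∨ ¬b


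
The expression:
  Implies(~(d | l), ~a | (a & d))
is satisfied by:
  {d: True, l: True, a: False}
  {d: True, l: False, a: False}
  {l: True, d: False, a: False}
  {d: False, l: False, a: False}
  {a: True, d: True, l: True}
  {a: True, d: True, l: False}
  {a: True, l: True, d: False}


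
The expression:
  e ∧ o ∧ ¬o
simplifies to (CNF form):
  False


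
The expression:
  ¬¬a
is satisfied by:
  {a: True}


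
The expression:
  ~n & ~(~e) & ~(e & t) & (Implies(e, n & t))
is never true.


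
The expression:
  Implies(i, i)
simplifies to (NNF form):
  True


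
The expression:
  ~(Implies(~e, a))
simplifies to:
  ~a & ~e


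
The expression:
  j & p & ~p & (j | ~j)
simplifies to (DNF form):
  False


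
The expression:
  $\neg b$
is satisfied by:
  {b: False}


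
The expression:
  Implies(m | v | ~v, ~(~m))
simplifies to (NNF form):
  m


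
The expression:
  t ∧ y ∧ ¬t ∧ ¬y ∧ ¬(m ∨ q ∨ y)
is never true.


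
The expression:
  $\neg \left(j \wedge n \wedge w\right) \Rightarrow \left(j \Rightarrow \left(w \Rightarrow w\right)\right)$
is always true.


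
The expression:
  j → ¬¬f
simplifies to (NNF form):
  f ∨ ¬j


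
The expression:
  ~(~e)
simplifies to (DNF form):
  e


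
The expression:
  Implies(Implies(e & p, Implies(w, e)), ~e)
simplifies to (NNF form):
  ~e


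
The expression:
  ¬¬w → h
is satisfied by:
  {h: True, w: False}
  {w: False, h: False}
  {w: True, h: True}


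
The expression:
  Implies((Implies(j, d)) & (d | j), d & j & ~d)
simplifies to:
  ~d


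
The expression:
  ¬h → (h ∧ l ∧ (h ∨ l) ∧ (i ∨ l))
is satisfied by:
  {h: True}


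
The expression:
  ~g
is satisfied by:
  {g: False}


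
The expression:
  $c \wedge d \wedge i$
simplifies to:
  $c \wedge d \wedge i$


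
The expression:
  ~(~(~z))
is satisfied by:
  {z: False}


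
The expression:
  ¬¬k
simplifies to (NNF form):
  k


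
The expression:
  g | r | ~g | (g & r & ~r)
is always true.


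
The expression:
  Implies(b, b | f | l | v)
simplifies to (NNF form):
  True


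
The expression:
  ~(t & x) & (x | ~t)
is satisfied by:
  {t: False}


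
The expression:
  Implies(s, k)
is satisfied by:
  {k: True, s: False}
  {s: False, k: False}
  {s: True, k: True}


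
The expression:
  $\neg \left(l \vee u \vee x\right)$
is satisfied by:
  {x: False, u: False, l: False}


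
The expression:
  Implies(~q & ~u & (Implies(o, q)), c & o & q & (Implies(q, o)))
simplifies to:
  o | q | u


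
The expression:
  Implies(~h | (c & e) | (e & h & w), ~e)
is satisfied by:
  {h: True, w: False, e: False, c: False}
  {h: False, w: False, e: False, c: False}
  {c: True, h: True, w: False, e: False}
  {c: True, h: False, w: False, e: False}
  {w: True, h: True, c: False, e: False}
  {w: True, c: False, h: False, e: False}
  {c: True, w: True, h: True, e: False}
  {c: True, w: True, h: False, e: False}
  {e: True, w: False, h: True, c: False}


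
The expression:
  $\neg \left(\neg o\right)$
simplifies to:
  $o$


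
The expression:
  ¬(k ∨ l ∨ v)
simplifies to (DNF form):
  ¬k ∧ ¬l ∧ ¬v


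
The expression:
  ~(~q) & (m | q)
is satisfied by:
  {q: True}


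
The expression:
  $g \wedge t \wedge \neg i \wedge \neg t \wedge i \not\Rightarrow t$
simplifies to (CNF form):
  $\text{False}$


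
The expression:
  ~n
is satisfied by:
  {n: False}


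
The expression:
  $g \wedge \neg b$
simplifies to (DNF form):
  $g \wedge \neg b$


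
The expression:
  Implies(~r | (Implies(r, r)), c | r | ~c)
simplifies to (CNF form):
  True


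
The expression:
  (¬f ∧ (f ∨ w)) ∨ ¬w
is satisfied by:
  {w: False, f: False}
  {f: True, w: False}
  {w: True, f: False}


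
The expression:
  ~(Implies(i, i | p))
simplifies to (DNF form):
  False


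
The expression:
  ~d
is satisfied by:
  {d: False}


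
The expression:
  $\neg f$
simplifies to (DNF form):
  $\neg f$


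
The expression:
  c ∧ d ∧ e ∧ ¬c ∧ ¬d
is never true.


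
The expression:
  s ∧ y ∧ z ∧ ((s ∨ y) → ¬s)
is never true.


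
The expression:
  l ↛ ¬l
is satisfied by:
  {l: True}


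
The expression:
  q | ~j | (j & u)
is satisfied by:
  {q: True, u: True, j: False}
  {q: True, u: False, j: False}
  {u: True, q: False, j: False}
  {q: False, u: False, j: False}
  {j: True, q: True, u: True}
  {j: True, q: True, u: False}
  {j: True, u: True, q: False}


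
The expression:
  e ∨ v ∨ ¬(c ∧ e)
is always true.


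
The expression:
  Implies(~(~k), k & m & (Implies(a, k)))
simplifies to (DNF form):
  m | ~k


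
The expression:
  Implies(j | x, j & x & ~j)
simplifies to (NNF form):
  ~j & ~x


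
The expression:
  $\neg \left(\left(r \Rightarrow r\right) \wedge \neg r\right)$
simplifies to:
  $r$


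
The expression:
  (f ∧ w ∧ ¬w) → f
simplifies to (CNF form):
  True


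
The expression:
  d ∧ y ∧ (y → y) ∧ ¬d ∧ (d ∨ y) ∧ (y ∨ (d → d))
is never true.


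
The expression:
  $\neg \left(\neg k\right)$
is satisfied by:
  {k: True}


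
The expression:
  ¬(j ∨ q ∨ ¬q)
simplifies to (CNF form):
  False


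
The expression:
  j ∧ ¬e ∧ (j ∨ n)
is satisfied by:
  {j: True, e: False}


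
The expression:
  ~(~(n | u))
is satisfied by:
  {n: True, u: True}
  {n: True, u: False}
  {u: True, n: False}


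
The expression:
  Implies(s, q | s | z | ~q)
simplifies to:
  True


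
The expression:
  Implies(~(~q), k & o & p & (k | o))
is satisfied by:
  {o: True, p: True, k: True, q: False}
  {o: True, p: True, k: False, q: False}
  {o: True, k: True, p: False, q: False}
  {o: True, k: False, p: False, q: False}
  {p: True, k: True, o: False, q: False}
  {p: True, o: False, k: False, q: False}
  {p: False, k: True, o: False, q: False}
  {p: False, o: False, k: False, q: False}
  {o: True, q: True, p: True, k: True}


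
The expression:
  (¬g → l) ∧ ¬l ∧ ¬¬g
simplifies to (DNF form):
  g ∧ ¬l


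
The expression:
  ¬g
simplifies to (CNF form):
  ¬g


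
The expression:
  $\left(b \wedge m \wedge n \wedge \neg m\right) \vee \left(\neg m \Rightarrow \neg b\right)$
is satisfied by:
  {m: True, b: False}
  {b: False, m: False}
  {b: True, m: True}


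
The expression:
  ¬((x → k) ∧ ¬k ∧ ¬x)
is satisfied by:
  {x: True, k: True}
  {x: True, k: False}
  {k: True, x: False}


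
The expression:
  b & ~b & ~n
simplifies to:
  False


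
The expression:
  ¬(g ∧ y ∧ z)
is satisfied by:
  {g: False, z: False, y: False}
  {y: True, g: False, z: False}
  {z: True, g: False, y: False}
  {y: True, z: True, g: False}
  {g: True, y: False, z: False}
  {y: True, g: True, z: False}
  {z: True, g: True, y: False}


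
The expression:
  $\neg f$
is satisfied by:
  {f: False}


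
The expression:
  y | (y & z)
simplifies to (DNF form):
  y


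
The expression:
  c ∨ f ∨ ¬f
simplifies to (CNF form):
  True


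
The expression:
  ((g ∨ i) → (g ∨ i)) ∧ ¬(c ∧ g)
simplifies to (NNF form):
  ¬c ∨ ¬g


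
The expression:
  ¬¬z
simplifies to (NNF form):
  z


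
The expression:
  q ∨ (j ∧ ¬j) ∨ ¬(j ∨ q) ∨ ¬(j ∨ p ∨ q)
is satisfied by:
  {q: True, j: False}
  {j: False, q: False}
  {j: True, q: True}


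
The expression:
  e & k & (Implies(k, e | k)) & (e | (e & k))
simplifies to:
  e & k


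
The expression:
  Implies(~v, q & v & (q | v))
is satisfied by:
  {v: True}


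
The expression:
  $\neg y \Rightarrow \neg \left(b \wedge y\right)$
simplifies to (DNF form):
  $\text{True}$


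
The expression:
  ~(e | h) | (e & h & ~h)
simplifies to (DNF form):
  ~e & ~h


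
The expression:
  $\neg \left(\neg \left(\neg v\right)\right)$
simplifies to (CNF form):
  $\neg v$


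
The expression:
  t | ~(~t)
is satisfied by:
  {t: True}


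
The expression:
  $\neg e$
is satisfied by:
  {e: False}


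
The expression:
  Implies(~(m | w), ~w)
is always true.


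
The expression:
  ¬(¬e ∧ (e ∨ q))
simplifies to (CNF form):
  e ∨ ¬q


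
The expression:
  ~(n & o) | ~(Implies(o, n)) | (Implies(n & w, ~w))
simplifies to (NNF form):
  ~n | ~o | ~w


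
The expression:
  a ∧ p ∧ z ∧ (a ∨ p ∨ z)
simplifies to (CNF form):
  a ∧ p ∧ z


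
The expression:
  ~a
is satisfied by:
  {a: False}


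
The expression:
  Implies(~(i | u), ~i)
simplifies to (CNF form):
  True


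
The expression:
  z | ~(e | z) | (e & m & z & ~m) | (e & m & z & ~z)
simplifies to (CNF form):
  z | ~e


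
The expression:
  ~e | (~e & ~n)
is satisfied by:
  {e: False}


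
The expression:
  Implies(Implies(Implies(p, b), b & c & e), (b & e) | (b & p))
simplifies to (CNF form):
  b | ~p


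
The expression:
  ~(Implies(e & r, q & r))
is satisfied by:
  {r: True, e: True, q: False}


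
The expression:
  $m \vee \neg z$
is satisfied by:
  {m: True, z: False}
  {z: False, m: False}
  {z: True, m: True}


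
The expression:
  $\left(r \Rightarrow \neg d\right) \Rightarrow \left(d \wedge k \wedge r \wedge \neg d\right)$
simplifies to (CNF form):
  $d \wedge r$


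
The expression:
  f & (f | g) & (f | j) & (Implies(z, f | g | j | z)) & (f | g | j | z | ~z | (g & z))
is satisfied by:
  {f: True}


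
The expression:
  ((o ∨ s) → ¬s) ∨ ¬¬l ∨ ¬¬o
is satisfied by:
  {o: True, l: True, s: False}
  {o: True, s: False, l: False}
  {l: True, s: False, o: False}
  {l: False, s: False, o: False}
  {o: True, l: True, s: True}
  {o: True, s: True, l: False}
  {l: True, s: True, o: False}


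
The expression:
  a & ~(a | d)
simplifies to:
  False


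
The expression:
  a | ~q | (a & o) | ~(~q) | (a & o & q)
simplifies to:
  True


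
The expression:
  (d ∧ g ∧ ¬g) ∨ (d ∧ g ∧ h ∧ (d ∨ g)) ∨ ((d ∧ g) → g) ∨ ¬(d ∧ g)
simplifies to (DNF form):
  True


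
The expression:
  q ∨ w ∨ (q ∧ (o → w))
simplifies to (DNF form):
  q ∨ w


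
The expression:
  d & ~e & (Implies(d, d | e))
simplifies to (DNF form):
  d & ~e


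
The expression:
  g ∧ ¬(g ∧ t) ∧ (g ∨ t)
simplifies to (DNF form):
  g ∧ ¬t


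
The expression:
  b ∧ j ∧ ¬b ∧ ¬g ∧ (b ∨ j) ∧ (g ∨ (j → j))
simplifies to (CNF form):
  False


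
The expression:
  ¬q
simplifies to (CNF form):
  ¬q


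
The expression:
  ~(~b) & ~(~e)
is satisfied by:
  {e: True, b: True}


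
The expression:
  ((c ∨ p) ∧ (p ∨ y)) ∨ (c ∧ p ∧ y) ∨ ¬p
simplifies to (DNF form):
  True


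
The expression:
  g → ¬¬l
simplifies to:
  l ∨ ¬g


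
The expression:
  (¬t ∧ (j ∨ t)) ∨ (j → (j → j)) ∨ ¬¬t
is always true.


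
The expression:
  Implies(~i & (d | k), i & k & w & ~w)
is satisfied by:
  {i: True, k: False, d: False}
  {i: True, d: True, k: False}
  {i: True, k: True, d: False}
  {i: True, d: True, k: True}
  {d: False, k: False, i: False}


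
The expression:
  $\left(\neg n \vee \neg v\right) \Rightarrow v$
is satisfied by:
  {v: True}


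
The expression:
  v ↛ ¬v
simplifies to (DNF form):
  v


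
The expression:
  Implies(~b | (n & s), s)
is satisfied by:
  {b: True, s: True}
  {b: True, s: False}
  {s: True, b: False}


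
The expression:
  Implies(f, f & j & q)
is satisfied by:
  {j: True, q: True, f: False}
  {j: True, q: False, f: False}
  {q: True, j: False, f: False}
  {j: False, q: False, f: False}
  {f: True, j: True, q: True}


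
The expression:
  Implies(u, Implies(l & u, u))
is always true.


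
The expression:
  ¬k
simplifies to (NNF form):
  ¬k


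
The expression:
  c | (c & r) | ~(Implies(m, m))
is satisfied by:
  {c: True}


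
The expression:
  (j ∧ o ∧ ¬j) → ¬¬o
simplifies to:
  True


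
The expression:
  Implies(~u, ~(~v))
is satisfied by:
  {v: True, u: True}
  {v: True, u: False}
  {u: True, v: False}


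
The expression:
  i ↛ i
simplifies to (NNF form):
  False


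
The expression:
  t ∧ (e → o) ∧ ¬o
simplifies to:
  t ∧ ¬e ∧ ¬o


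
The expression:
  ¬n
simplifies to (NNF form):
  ¬n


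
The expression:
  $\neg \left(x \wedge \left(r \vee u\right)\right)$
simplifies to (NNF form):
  $\left(\neg r \wedge \neg u\right) \vee \neg x$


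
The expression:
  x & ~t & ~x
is never true.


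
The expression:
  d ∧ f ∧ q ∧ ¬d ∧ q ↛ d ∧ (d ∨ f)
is never true.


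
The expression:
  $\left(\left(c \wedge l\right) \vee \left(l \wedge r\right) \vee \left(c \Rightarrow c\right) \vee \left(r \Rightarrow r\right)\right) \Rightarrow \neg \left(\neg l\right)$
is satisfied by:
  {l: True}


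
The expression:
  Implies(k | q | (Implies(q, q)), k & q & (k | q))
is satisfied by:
  {q: True, k: True}


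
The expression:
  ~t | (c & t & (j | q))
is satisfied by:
  {q: True, j: True, c: True, t: False}
  {q: True, c: True, j: False, t: False}
  {j: True, c: True, q: False, t: False}
  {c: True, q: False, j: False, t: False}
  {q: True, j: True, c: False, t: False}
  {q: True, c: False, j: False, t: False}
  {j: True, q: False, c: False, t: False}
  {q: False, c: False, j: False, t: False}
  {t: True, q: True, c: True, j: True}
  {t: True, q: True, c: True, j: False}
  {t: True, c: True, j: True, q: False}


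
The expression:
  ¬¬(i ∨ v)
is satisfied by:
  {i: True, v: True}
  {i: True, v: False}
  {v: True, i: False}


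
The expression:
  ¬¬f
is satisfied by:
  {f: True}


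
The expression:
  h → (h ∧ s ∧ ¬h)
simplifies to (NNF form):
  ¬h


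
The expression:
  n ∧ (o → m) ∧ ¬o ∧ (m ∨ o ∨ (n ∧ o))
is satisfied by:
  {m: True, n: True, o: False}


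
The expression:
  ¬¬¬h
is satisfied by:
  {h: False}


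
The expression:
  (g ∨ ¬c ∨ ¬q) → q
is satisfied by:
  {q: True}


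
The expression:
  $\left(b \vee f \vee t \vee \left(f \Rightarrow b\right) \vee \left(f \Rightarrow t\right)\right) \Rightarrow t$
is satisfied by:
  {t: True}


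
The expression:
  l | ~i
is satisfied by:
  {l: True, i: False}
  {i: False, l: False}
  {i: True, l: True}


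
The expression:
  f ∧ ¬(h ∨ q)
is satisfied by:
  {f: True, q: False, h: False}


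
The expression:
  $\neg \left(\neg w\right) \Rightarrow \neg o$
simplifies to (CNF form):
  $\neg o \vee \neg w$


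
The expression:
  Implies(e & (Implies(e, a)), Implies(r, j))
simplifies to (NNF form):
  j | ~a | ~e | ~r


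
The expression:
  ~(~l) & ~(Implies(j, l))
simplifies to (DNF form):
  False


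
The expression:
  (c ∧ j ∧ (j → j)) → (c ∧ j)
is always true.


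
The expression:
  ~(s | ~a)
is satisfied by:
  {a: True, s: False}


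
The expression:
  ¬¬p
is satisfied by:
  {p: True}


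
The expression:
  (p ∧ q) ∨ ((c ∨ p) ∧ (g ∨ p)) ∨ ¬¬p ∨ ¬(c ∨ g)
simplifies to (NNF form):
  p ∨ (c ∧ g) ∨ (¬c ∧ ¬g)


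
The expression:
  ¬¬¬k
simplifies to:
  ¬k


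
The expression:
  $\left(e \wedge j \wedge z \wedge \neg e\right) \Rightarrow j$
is always true.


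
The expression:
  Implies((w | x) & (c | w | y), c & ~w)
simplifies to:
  ~w & (c | ~x | ~y)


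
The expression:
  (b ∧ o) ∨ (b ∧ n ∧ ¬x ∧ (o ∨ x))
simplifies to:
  b ∧ o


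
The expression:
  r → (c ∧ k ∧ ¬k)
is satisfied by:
  {r: False}


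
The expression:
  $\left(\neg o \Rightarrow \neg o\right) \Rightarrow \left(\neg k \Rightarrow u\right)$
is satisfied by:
  {k: True, u: True}
  {k: True, u: False}
  {u: True, k: False}


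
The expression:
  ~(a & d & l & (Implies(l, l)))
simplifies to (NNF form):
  ~a | ~d | ~l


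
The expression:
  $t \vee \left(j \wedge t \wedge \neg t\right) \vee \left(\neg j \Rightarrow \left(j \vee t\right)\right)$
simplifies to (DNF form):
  $j \vee t$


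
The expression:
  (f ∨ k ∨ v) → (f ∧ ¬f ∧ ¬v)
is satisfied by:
  {v: False, f: False, k: False}


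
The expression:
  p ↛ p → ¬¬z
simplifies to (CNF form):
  True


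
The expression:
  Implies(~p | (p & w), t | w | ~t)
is always true.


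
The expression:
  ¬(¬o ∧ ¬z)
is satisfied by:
  {o: True, z: True}
  {o: True, z: False}
  {z: True, o: False}


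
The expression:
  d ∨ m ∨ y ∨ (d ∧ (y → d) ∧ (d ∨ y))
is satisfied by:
  {y: True, d: True, m: True}
  {y: True, d: True, m: False}
  {y: True, m: True, d: False}
  {y: True, m: False, d: False}
  {d: True, m: True, y: False}
  {d: True, m: False, y: False}
  {m: True, d: False, y: False}


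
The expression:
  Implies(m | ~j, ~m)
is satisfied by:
  {m: False}


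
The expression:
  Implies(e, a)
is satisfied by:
  {a: True, e: False}
  {e: False, a: False}
  {e: True, a: True}


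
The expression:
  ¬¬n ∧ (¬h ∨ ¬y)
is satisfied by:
  {n: True, h: False, y: False}
  {y: True, n: True, h: False}
  {h: True, n: True, y: False}


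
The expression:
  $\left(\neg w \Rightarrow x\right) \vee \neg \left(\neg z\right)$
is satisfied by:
  {x: True, z: True, w: True}
  {x: True, z: True, w: False}
  {x: True, w: True, z: False}
  {x: True, w: False, z: False}
  {z: True, w: True, x: False}
  {z: True, w: False, x: False}
  {w: True, z: False, x: False}


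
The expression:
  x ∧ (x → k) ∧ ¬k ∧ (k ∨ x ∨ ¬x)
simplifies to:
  False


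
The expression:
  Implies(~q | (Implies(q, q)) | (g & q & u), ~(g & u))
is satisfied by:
  {g: False, u: False}
  {u: True, g: False}
  {g: True, u: False}


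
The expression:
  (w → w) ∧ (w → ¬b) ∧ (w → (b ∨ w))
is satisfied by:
  {w: False, b: False}
  {b: True, w: False}
  {w: True, b: False}


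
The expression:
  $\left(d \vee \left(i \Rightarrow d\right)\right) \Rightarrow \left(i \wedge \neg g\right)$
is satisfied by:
  {i: True, g: False, d: False}
  {i: True, d: True, g: False}
  {i: True, g: True, d: False}


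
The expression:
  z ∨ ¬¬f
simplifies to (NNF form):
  f ∨ z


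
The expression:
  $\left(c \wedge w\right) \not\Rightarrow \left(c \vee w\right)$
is never true.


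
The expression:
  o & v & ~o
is never true.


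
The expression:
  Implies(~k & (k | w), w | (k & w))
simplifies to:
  True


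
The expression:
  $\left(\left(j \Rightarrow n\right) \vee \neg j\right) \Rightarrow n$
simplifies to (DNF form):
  $j \vee n$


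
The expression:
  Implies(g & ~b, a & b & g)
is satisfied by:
  {b: True, g: False}
  {g: False, b: False}
  {g: True, b: True}


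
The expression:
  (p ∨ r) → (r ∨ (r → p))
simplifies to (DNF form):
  True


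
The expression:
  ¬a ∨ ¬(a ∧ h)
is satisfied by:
  {h: False, a: False}
  {a: True, h: False}
  {h: True, a: False}


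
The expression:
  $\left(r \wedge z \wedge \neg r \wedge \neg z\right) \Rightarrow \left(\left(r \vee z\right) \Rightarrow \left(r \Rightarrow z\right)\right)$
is always true.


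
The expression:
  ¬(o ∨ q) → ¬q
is always true.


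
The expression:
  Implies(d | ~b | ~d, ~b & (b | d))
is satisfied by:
  {d: True, b: False}


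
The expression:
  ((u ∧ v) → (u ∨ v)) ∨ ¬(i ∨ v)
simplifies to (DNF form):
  True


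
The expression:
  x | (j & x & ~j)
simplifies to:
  x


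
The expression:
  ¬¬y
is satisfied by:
  {y: True}


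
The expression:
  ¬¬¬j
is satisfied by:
  {j: False}


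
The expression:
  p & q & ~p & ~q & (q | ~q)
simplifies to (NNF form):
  False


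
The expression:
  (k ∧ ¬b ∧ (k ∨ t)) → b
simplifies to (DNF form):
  b ∨ ¬k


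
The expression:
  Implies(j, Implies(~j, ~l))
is always true.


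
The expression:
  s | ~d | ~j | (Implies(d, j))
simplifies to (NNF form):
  True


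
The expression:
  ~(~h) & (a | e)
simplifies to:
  h & (a | e)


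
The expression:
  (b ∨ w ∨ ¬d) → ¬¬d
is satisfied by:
  {d: True}


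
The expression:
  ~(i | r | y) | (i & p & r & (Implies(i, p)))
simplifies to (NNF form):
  (i | ~r) & (i | ~y) & (p | ~r) & (r | ~i)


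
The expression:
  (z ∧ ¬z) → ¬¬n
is always true.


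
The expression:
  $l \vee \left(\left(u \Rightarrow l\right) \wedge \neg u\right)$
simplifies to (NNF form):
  $l \vee \neg u$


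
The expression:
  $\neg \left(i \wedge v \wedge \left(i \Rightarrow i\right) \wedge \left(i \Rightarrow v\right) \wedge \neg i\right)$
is always true.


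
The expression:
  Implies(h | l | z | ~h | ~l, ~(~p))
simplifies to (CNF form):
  p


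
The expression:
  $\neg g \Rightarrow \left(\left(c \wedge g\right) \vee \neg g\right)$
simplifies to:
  $\text{True}$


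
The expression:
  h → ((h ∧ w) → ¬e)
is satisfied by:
  {w: False, e: False, h: False}
  {h: True, w: False, e: False}
  {e: True, w: False, h: False}
  {h: True, e: True, w: False}
  {w: True, h: False, e: False}
  {h: True, w: True, e: False}
  {e: True, w: True, h: False}


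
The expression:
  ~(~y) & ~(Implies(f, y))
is never true.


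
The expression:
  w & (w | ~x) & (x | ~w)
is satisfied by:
  {w: True, x: True}


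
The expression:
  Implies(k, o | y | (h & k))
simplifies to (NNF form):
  h | o | y | ~k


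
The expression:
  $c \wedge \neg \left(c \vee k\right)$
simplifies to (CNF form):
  $\text{False}$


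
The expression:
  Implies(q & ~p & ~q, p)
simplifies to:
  True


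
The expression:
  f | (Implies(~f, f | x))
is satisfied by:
  {x: True, f: True}
  {x: True, f: False}
  {f: True, x: False}


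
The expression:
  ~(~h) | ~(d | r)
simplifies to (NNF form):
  h | (~d & ~r)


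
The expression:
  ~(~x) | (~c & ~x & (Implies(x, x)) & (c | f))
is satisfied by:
  {x: True, f: True, c: False}
  {x: True, f: False, c: False}
  {x: True, c: True, f: True}
  {x: True, c: True, f: False}
  {f: True, c: False, x: False}


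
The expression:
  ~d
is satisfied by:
  {d: False}


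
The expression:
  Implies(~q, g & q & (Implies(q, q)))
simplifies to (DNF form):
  q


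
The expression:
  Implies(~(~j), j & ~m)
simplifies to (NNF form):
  ~j | ~m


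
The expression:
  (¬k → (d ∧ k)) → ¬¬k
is always true.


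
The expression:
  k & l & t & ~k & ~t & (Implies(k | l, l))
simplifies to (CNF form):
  False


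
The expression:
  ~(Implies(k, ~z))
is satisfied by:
  {z: True, k: True}


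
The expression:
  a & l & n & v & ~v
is never true.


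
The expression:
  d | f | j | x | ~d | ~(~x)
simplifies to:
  True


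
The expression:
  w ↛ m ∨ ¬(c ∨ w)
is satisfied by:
  {m: False, c: False, w: False}
  {w: True, m: False, c: False}
  {w: True, c: True, m: False}
  {m: True, w: False, c: False}


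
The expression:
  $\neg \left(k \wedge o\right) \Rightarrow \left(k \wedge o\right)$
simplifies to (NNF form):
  $k \wedge o$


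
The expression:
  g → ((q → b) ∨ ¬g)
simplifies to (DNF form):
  b ∨ ¬g ∨ ¬q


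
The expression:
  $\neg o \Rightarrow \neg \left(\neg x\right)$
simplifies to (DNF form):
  $o \vee x$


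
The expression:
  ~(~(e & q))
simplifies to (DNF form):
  e & q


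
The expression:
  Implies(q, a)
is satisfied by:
  {a: True, q: False}
  {q: False, a: False}
  {q: True, a: True}


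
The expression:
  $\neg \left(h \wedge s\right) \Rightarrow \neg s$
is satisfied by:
  {h: True, s: False}
  {s: False, h: False}
  {s: True, h: True}


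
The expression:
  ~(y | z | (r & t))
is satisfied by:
  {t: False, r: False, y: False, z: False}
  {r: True, z: False, t: False, y: False}
  {t: True, z: False, r: False, y: False}


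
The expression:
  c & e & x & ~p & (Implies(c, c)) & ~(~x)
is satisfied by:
  {c: True, e: True, x: True, p: False}


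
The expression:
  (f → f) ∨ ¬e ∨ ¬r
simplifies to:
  True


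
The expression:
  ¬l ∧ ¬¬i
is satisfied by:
  {i: True, l: False}


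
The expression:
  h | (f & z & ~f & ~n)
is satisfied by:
  {h: True}


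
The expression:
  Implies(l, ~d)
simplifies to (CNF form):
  ~d | ~l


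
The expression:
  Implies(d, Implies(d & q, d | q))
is always true.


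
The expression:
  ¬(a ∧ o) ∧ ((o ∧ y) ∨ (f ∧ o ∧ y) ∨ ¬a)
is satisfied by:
  {a: False}


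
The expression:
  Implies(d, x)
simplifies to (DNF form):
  x | ~d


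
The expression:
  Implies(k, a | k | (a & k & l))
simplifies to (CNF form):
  True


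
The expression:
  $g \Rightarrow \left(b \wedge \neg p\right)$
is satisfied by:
  {b: True, g: False, p: False}
  {b: False, g: False, p: False}
  {p: True, b: True, g: False}
  {p: True, b: False, g: False}
  {g: True, b: True, p: False}


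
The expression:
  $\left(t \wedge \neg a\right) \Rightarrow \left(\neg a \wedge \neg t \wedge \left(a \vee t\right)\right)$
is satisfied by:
  {a: True, t: False}
  {t: False, a: False}
  {t: True, a: True}


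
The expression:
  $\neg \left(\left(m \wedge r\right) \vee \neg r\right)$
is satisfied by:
  {r: True, m: False}


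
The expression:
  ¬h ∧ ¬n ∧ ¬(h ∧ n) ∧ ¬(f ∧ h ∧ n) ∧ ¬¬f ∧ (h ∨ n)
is never true.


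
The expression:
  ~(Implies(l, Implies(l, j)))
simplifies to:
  l & ~j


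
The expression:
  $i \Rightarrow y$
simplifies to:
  $y \vee \neg i$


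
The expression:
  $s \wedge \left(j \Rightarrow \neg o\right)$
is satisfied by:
  {s: True, o: False, j: False}
  {j: True, s: True, o: False}
  {o: True, s: True, j: False}


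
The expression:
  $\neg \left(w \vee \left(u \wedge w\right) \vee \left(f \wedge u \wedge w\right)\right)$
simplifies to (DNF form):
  $\neg w$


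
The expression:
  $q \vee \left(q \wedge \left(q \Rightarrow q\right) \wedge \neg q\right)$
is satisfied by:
  {q: True}


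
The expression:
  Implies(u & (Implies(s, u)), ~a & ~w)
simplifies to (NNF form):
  ~u | (~a & ~w)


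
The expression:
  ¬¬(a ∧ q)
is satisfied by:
  {a: True, q: True}


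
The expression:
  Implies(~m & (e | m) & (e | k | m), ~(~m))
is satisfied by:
  {m: True, e: False}
  {e: False, m: False}
  {e: True, m: True}


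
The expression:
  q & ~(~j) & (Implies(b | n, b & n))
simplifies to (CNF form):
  j & q & (b | ~n) & (n | ~b)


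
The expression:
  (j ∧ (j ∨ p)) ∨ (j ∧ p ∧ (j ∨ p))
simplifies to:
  j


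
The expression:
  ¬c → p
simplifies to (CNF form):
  c ∨ p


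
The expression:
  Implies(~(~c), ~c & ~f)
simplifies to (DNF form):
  ~c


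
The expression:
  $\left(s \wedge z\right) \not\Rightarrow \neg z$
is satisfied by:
  {z: True, s: True}


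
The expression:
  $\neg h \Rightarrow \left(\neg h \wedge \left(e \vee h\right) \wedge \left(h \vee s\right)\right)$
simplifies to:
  $h \vee \left(e \wedge s\right)$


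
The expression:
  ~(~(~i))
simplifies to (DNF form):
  ~i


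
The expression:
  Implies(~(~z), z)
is always true.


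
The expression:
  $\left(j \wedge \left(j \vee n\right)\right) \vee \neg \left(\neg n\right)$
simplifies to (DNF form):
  $j \vee n$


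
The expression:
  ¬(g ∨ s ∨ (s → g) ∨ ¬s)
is never true.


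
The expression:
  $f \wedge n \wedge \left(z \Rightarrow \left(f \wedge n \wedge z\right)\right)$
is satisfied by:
  {f: True, n: True}


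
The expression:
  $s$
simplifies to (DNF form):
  $s$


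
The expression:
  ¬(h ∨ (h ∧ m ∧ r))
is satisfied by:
  {h: False}


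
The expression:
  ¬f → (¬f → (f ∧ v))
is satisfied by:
  {f: True}


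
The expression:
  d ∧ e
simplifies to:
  d ∧ e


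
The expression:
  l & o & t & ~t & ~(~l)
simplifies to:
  False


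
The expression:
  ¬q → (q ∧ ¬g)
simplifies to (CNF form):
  q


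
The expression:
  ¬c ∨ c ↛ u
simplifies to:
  ¬c ∨ ¬u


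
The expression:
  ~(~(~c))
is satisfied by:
  {c: False}


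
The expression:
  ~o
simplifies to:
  ~o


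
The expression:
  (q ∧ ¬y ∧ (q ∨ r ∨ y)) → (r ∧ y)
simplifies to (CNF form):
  y ∨ ¬q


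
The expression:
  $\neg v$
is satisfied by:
  {v: False}


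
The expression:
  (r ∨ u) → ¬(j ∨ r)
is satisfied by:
  {r: False, u: False, j: False}
  {j: True, r: False, u: False}
  {u: True, r: False, j: False}


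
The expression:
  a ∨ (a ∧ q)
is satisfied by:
  {a: True}


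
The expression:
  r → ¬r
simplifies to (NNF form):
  ¬r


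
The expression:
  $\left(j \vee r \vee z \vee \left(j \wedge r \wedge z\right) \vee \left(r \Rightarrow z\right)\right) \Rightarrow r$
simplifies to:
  $r$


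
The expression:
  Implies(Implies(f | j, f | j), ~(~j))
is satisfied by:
  {j: True}


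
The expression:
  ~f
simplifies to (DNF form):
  ~f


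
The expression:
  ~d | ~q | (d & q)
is always true.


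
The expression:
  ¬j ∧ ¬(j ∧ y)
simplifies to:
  ¬j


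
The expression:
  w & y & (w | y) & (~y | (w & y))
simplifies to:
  w & y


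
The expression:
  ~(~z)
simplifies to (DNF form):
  z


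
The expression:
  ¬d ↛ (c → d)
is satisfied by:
  {c: True, d: False}


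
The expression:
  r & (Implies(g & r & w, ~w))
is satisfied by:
  {r: True, w: False, g: False}
  {r: True, g: True, w: False}
  {r: True, w: True, g: False}


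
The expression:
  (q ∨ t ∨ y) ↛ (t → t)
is never true.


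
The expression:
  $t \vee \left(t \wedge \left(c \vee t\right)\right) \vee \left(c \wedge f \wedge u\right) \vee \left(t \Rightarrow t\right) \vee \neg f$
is always true.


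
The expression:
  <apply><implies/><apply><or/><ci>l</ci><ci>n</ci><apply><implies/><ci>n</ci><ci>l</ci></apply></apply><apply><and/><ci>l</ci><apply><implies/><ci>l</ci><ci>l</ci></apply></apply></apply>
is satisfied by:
  {l: True}
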